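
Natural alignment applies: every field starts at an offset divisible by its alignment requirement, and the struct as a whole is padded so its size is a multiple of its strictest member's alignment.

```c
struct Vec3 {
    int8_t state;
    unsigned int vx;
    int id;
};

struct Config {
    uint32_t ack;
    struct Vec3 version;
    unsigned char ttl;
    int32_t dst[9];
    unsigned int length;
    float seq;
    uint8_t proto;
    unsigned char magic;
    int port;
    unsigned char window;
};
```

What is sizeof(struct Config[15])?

1140

Vec3: @0: state [1B, align 1] → 1; +3 pad (align 4); @4: vx [4B, align 4] → 8; @8: id [4B, align 4] → 12; size 12, align 4
@0: ack [4B, align 4] → 4
@4: version [12B, align 4] → 16
@16: ttl [1B, align 1] → 17
+3 pad (align 4)
@20: dst [36B, align 4] → 56
@56: length [4B, align 4] → 60
@60: seq [4B, align 4] → 64
@64: proto [1B, align 1] → 65
@65: magic [1B, align 1] → 66
+2 pad (align 4)
@68: port [4B, align 4] → 72
@72: window [1B, align 1] → 73
+3 tail pad (align 4)
size 76, align 4
array of 15: 15 × 76 = 1140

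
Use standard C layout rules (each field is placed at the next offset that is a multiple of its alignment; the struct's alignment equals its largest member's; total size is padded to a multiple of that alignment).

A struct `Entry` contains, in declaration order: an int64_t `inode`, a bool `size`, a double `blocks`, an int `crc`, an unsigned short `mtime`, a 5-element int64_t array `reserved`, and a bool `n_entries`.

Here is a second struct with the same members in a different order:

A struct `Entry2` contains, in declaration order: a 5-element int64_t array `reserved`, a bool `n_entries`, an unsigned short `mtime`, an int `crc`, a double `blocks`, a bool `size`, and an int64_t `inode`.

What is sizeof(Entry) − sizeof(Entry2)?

@0: inode [8B, align 8] → 8
@8: size [1B, align 1] → 9
+7 pad (align 8)
@16: blocks [8B, align 8] → 24
@24: crc [4B, align 4] → 28
@28: mtime [2B, align 2] → 30
+2 pad (align 8)
@32: reserved [40B, align 8] → 72
@72: n_entries [1B, align 1] → 73
+7 tail pad (align 8)
size 80, align 8
— Entry2 —
@0: reserved [40B, align 8] → 40
@40: n_entries [1B, align 1] → 41
+1 pad (align 2)
@42: mtime [2B, align 2] → 44
@44: crc [4B, align 4] → 48
@48: blocks [8B, align 8] → 56
@56: size [1B, align 1] → 57
+7 pad (align 8)
@64: inode [8B, align 8] → 72
size 72, align 8
80 − 72 = 8

8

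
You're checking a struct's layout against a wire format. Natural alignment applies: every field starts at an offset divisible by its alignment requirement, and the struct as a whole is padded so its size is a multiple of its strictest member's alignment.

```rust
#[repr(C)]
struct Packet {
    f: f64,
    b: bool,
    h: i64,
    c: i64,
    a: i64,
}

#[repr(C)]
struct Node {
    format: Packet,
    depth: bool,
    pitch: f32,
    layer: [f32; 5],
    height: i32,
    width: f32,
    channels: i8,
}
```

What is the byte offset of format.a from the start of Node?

Packet: 0..8  f  (8B, 8-aligned); 8..9  b  (1B, 1-aligned); 9..16  -- padding (7B); 16..24  h  (8B, 8-aligned); 24..32  c  (8B, 8-aligned); 32..40  a  (8B, 8-aligned); sizeof = 40, alignof = 8
0..40  format  (40B, 8-aligned)
within Packet: a at 32
0 + 32 = 32

32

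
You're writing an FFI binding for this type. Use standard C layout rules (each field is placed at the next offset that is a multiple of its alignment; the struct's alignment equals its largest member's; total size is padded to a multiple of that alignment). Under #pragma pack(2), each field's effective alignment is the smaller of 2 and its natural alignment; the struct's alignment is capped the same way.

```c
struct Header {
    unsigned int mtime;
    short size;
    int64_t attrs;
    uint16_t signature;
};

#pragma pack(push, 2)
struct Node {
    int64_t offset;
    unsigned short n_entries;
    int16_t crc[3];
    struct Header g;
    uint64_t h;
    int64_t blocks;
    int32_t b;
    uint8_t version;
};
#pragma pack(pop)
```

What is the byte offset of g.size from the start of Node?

Header: mtime at 0 (size 4, align 4) → ends 4; size at 4 (size 2, align 2) → ends 6; pad 2 to align 8 for attrs; attrs at 8 (size 8, align 8) → ends 16; signature at 16 (size 2, align 2) → ends 18; tail pad 6 to reach multiple of 8; total 24 bytes, alignment 8
offset at 0 (size 8, align 2) → ends 8
n_entries at 8 (size 2, align 2) → ends 10
crc at 10 (size 6, align 2) → ends 16
g at 16 (size 24, align 2) → ends 40
within Header: size at 4
16 + 4 = 20

20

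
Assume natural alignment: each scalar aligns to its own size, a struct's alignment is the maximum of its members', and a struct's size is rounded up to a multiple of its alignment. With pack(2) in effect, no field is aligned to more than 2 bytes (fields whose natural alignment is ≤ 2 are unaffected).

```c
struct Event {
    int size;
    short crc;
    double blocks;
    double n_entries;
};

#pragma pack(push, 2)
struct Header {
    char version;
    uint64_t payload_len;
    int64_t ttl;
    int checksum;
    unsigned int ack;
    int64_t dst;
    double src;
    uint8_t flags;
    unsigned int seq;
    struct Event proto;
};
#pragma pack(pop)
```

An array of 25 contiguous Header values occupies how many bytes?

Event: @0: size [4B, align 4] → 4; @4: crc [2B, align 2] → 6; +2 pad (align 8); @8: blocks [8B, align 8] → 16; @16: n_entries [8B, align 8] → 24; size 24, align 8
@0: version [1B, align 1] → 1
+1 pad (align 2)
@2: payload_len [8B, align 2] → 10
@10: ttl [8B, align 2] → 18
@18: checksum [4B, align 2] → 22
@22: ack [4B, align 2] → 26
@26: dst [8B, align 2] → 34
@34: src [8B, align 2] → 42
@42: flags [1B, align 1] → 43
+1 pad (align 2)
@44: seq [4B, align 2] → 48
@48: proto [24B, align 2] → 72
size 72, align 2
array of 25: 25 × 72 = 1800

1800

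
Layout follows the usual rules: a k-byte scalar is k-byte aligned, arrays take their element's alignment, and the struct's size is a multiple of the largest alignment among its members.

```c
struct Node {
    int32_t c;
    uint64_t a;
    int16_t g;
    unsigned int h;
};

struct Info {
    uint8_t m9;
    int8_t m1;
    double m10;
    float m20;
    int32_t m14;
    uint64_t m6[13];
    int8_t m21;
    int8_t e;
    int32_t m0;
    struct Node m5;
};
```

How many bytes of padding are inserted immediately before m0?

Node: 0..4  c  (4B, 4-aligned); 4..8  -- padding (4B); 8..16  a  (8B, 8-aligned); 16..18  g  (2B, 2-aligned); 18..20  -- padding (2B); 20..24  h  (4B, 4-aligned); sizeof = 24, alignof = 8
0..1  m9  (1B, 1-aligned)
1..2  m1  (1B, 1-aligned)
2..8  -- padding (6B)
8..16  m10  (8B, 8-aligned)
16..20  m20  (4B, 4-aligned)
20..24  m14  (4B, 4-aligned)
24..128  m6  (104B, 8-aligned)
128..129  m21  (1B, 1-aligned)
129..130  e  (1B, 1-aligned)
130..132  -- padding (2B)
132..136  m0  (4B, 4-aligned)

2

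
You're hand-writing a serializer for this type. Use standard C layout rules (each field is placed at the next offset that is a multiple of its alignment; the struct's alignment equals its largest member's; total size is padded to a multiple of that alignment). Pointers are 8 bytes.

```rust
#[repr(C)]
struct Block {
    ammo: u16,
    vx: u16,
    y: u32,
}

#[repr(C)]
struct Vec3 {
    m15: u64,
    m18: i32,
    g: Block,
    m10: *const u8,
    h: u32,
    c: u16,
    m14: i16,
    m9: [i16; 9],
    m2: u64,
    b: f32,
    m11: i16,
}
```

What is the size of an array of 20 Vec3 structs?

Block: @0: ammo [2B, align 2] → 2; @2: vx [2B, align 2] → 4; @4: y [4B, align 4] → 8; size 8, align 4
@0: m15 [8B, align 8] → 8
@8: m18 [4B, align 4] → 12
@12: g [8B, align 4] → 20
+4 pad (align 8)
@24: m10 [8B, align 8] → 32
@32: h [4B, align 4] → 36
@36: c [2B, align 2] → 38
@38: m14 [2B, align 2] → 40
@40: m9 [18B, align 2] → 58
+6 pad (align 8)
@64: m2 [8B, align 8] → 72
@72: b [4B, align 4] → 76
@76: m11 [2B, align 2] → 78
+2 tail pad (align 8)
size 80, align 8
array of 20: 20 × 80 = 1600

1600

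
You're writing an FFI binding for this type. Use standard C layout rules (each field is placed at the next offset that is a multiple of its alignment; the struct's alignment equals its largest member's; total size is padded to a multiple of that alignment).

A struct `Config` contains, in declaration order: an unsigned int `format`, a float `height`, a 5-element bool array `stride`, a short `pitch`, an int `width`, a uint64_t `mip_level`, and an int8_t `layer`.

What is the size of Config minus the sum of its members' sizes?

12

0..4  format  (4B, 4-aligned)
4..8  height  (4B, 4-aligned)
8..13  stride  (5B, 1-aligned)
13..14  -- padding (1B)
14..16  pitch  (2B, 2-aligned)
16..20  width  (4B, 4-aligned)
20..24  -- padding (4B)
24..32  mip_level  (8B, 8-aligned)
32..33  layer  (1B, 1-aligned)
33..40  -- tail padding (7B)
sizeof = 40, alignof = 8
data bytes 28, size 40 → padding 12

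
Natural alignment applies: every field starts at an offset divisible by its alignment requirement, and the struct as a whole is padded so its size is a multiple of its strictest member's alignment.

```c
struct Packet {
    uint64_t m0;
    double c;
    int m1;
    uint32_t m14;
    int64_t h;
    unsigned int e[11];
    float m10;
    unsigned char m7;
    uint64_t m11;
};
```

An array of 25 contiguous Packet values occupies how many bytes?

2400

m0 at 0 (size 8, align 8) → ends 8
c at 8 (size 8, align 8) → ends 16
m1 at 16 (size 4, align 4) → ends 20
m14 at 20 (size 4, align 4) → ends 24
h at 24 (size 8, align 8) → ends 32
e at 32 (size 44, align 4) → ends 76
m10 at 76 (size 4, align 4) → ends 80
m7 at 80 (size 1, align 1) → ends 81
pad 7 to align 8 for m11
m11 at 88 (size 8, align 8) → ends 96
total 96 bytes, alignment 8
array of 25: 25 × 96 = 2400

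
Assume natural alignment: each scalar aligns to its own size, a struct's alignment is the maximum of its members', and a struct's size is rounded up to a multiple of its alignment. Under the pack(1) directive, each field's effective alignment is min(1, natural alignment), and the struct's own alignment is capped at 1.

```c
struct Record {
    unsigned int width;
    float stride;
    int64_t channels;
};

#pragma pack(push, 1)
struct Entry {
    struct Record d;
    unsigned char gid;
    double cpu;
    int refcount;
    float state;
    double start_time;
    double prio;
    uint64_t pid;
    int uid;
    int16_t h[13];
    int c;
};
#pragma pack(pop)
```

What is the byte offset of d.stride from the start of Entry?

4

Record: width at 0 (size 4, align 4) → ends 4; stride at 4 (size 4, align 4) → ends 8; channels at 8 (size 8, align 8) → ends 16; total 16 bytes, alignment 8
d at 0 (size 16, align 1) → ends 16
within Record: stride at 4
0 + 4 = 4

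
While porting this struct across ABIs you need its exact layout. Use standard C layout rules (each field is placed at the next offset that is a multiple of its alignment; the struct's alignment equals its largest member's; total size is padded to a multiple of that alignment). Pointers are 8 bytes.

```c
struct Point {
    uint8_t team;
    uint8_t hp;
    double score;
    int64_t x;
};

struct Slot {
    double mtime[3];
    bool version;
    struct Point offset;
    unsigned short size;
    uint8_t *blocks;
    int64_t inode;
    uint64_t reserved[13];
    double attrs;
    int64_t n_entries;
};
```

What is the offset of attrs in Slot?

184

Point: 0..1  team  (1B, 1-aligned); 1..2  hp  (1B, 1-aligned); 2..8  -- padding (6B); 8..16  score  (8B, 8-aligned); 16..24  x  (8B, 8-aligned); sizeof = 24, alignof = 8
0..24  mtime  (24B, 8-aligned)
24..25  version  (1B, 1-aligned)
25..32  -- padding (7B)
32..56  offset  (24B, 8-aligned)
56..58  size  (2B, 2-aligned)
58..64  -- padding (6B)
64..72  blocks  (8B, 8-aligned)
72..80  inode  (8B, 8-aligned)
80..184  reserved  (104B, 8-aligned)
184..192  attrs  (8B, 8-aligned)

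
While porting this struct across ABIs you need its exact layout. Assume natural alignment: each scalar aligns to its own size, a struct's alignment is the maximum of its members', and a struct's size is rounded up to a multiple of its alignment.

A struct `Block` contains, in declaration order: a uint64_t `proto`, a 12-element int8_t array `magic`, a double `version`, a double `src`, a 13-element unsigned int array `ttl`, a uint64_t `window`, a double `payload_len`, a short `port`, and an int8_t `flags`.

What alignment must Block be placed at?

member alignments: proto=8, magic=1, version=8, src=8, ttl=4, window=8, payload_len=8, port=2, flags=1
max = 8

8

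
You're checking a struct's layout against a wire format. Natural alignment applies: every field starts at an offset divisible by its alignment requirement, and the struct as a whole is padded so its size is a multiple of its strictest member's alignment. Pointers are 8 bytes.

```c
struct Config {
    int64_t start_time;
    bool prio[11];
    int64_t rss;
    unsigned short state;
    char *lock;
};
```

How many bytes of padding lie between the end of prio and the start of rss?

5

start_time at 0 (size 8, align 8) → ends 8
prio at 8 (size 11, align 1) → ends 19
pad 5 to align 8 for rss
rss at 24 (size 8, align 8) → ends 32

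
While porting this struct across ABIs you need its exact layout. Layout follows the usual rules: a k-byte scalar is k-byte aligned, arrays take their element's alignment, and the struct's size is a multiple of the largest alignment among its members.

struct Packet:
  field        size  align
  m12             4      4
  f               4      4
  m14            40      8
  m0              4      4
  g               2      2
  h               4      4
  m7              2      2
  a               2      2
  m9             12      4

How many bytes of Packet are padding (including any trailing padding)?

6

@0: m12 [4B, align 4] → 4
@4: f [4B, align 4] → 8
@8: m14 [40B, align 8] → 48
@48: m0 [4B, align 4] → 52
@52: g [2B, align 2] → 54
+2 pad (align 4)
@56: h [4B, align 4] → 60
@60: m7 [2B, align 2] → 62
@62: a [2B, align 2] → 64
@64: m9 [12B, align 4] → 76
+4 tail pad (align 8)
size 80, align 8
data bytes 74, size 80 → padding 6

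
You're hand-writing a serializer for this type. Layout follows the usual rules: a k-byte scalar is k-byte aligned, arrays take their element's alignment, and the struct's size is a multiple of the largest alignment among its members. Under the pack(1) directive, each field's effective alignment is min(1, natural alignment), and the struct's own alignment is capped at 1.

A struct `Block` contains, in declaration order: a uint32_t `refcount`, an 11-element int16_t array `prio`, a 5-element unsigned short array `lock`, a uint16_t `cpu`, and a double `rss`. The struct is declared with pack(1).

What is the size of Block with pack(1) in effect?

@0: refcount [4B, align 1] → 4
@4: prio [22B, align 1] → 26
@26: lock [10B, align 1] → 36
@36: cpu [2B, align 1] → 38
@38: rss [8B, align 1] → 46
size 46, align 1

46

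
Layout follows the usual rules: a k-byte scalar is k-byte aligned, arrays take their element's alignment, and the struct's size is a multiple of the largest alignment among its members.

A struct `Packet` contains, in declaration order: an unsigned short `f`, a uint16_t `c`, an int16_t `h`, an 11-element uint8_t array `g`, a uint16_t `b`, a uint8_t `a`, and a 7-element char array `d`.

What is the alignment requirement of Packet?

2

member alignments: f=2, c=2, h=2, g=1, b=2, a=1, d=1
max = 2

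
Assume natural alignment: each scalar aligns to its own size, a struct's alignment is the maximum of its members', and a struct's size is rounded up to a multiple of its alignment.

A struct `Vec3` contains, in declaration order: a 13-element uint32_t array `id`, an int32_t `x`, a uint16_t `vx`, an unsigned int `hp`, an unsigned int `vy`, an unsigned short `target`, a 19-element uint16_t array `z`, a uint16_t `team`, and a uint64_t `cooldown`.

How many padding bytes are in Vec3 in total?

4

0..52  id  (52B, 4-aligned)
52..56  x  (4B, 4-aligned)
56..58  vx  (2B, 2-aligned)
58..60  -- padding (2B)
60..64  hp  (4B, 4-aligned)
64..68  vy  (4B, 4-aligned)
68..70  target  (2B, 2-aligned)
70..108  z  (38B, 2-aligned)
108..110  team  (2B, 2-aligned)
110..112  -- padding (2B)
112..120  cooldown  (8B, 8-aligned)
sizeof = 120, alignof = 8
data bytes 116, size 120 → padding 4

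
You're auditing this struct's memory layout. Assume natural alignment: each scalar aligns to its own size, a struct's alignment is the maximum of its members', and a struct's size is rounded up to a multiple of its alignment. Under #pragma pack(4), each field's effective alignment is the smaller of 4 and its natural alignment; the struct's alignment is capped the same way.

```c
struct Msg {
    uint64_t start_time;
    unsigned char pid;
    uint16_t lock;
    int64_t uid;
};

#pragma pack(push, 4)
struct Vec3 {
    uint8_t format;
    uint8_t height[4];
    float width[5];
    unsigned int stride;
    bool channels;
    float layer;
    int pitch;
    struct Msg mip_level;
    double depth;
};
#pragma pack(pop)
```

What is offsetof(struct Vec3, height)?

Msg: start_time at 0 (size 8, align 8) → ends 8; pid at 8 (size 1, align 1) → ends 9; pad 1 to align 2 for lock; lock at 10 (size 2, align 2) → ends 12; pad 4 to align 8 for uid; uid at 16 (size 8, align 8) → ends 24; total 24 bytes, alignment 8
format at 0 (size 1, align 1) → ends 1
height at 1 (size 4, align 1) → ends 5

1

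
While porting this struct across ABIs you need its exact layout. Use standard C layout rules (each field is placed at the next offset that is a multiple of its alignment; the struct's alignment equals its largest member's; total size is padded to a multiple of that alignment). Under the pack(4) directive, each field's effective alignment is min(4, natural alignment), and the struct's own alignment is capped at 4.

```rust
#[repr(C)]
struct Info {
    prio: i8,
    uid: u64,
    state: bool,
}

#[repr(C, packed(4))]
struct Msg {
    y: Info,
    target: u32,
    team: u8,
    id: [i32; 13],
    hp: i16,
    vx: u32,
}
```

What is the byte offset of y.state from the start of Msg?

16

Info: 0..1  prio  (1B, 1-aligned); 1..8  -- padding (7B); 8..16  uid  (8B, 8-aligned); 16..17  state  (1B, 1-aligned); 17..24  -- tail padding (7B); sizeof = 24, alignof = 8
0..24  y  (24B, 4-aligned)
within Info: state at 16
0 + 16 = 16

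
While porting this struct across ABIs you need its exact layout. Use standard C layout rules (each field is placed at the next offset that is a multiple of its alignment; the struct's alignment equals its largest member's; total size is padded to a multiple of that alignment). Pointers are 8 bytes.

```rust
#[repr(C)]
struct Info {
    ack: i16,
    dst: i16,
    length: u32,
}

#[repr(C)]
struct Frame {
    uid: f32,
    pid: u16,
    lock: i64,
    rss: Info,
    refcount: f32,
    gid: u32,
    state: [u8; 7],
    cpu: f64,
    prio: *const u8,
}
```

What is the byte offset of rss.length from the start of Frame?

20

Info: @0: ack [2B, align 2] → 2; @2: dst [2B, align 2] → 4; @4: length [4B, align 4] → 8; size 8, align 4
@0: uid [4B, align 4] → 4
@4: pid [2B, align 2] → 6
+2 pad (align 8)
@8: lock [8B, align 8] → 16
@16: rss [8B, align 4] → 24
within Info: length at 4
16 + 4 = 20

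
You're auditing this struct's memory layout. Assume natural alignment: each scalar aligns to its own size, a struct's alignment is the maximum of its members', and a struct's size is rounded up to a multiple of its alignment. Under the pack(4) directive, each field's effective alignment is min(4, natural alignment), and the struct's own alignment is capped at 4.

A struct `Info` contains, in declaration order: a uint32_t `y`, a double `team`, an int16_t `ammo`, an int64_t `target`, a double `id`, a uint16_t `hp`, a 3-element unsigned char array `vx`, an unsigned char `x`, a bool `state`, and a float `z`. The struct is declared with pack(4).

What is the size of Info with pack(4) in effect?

44

y at 0 (size 4, align 4) → ends 4
team at 4 (size 8, align 4) → ends 12
ammo at 12 (size 2, align 2) → ends 14
pad 2 to align 4 for target
target at 16 (size 8, align 4) → ends 24
id at 24 (size 8, align 4) → ends 32
hp at 32 (size 2, align 2) → ends 34
vx at 34 (size 3, align 1) → ends 37
x at 37 (size 1, align 1) → ends 38
state at 38 (size 1, align 1) → ends 39
pad 1 to align 4 for z
z at 40 (size 4, align 4) → ends 44
total 44 bytes, alignment 4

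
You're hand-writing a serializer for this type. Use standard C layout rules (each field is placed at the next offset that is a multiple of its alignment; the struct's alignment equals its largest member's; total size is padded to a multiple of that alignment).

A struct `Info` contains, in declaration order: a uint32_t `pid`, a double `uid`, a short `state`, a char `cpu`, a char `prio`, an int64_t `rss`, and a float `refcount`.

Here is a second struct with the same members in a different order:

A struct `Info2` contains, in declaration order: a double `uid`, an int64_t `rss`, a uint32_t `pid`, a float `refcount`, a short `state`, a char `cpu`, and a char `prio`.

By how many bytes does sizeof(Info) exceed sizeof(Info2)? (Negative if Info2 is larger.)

8

@0: pid [4B, align 4] → 4
+4 pad (align 8)
@8: uid [8B, align 8] → 16
@16: state [2B, align 2] → 18
@18: cpu [1B, align 1] → 19
@19: prio [1B, align 1] → 20
+4 pad (align 8)
@24: rss [8B, align 8] → 32
@32: refcount [4B, align 4] → 36
+4 tail pad (align 8)
size 40, align 8
— Info2 —
@0: uid [8B, align 8] → 8
@8: rss [8B, align 8] → 16
@16: pid [4B, align 4] → 20
@20: refcount [4B, align 4] → 24
@24: state [2B, align 2] → 26
@26: cpu [1B, align 1] → 27
@27: prio [1B, align 1] → 28
+4 tail pad (align 8)
size 32, align 8
40 − 32 = 8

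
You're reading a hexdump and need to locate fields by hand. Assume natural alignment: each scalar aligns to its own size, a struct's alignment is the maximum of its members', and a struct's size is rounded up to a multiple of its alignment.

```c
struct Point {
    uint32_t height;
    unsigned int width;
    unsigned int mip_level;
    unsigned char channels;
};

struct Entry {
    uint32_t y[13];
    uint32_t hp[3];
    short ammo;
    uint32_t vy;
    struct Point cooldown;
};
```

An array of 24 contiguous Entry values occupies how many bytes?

2112

Point: 0..4  height  (4B, 4-aligned); 4..8  width  (4B, 4-aligned); 8..12  mip_level  (4B, 4-aligned); 12..13  channels  (1B, 1-aligned); 13..16  -- tail padding (3B); sizeof = 16, alignof = 4
0..52  y  (52B, 4-aligned)
52..64  hp  (12B, 4-aligned)
64..66  ammo  (2B, 2-aligned)
66..68  -- padding (2B)
68..72  vy  (4B, 4-aligned)
72..88  cooldown  (16B, 4-aligned)
sizeof = 88, alignof = 4
array of 24: 24 × 88 = 2112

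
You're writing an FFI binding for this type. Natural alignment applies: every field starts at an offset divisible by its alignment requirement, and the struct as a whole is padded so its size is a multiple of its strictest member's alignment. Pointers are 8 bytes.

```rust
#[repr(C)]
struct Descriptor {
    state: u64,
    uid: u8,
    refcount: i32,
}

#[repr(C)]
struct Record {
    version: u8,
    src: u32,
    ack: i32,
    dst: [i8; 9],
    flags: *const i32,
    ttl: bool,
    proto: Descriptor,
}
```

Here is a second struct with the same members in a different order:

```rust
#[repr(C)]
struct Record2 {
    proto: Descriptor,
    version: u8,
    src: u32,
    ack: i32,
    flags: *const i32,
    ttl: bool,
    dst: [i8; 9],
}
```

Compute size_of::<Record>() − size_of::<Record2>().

Descriptor: @0: state [8B, align 8] → 8; @8: uid [1B, align 1] → 9; +3 pad (align 4); @12: refcount [4B, align 4] → 16; size 16, align 8
@0: version [1B, align 1] → 1
+3 pad (align 4)
@4: src [4B, align 4] → 8
@8: ack [4B, align 4] → 12
@12: dst [9B, align 1] → 21
+3 pad (align 8)
@24: flags [8B, align 8] → 32
@32: ttl [1B, align 1] → 33
+7 pad (align 8)
@40: proto [16B, align 8] → 56
size 56, align 8
— Record2 —
@0: proto [16B, align 8] → 16
@16: version [1B, align 1] → 17
+3 pad (align 4)
@20: src [4B, align 4] → 24
@24: ack [4B, align 4] → 28
+4 pad (align 8)
@32: flags [8B, align 8] → 40
@40: ttl [1B, align 1] → 41
@41: dst [9B, align 1] → 50
+6 tail pad (align 8)
size 56, align 8
56 − 56 = 0

0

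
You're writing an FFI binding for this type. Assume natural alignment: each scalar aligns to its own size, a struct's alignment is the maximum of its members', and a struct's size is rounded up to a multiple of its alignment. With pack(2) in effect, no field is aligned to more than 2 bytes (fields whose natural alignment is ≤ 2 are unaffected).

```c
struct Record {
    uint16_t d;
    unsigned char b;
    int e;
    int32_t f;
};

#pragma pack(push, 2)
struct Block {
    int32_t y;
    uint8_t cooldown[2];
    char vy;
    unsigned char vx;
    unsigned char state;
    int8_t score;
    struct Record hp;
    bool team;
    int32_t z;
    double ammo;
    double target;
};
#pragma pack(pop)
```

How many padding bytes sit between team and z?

Record: @0: d [2B, align 2] → 2; @2: b [1B, align 1] → 3; +1 pad (align 4); @4: e [4B, align 4] → 8; @8: f [4B, align 4] → 12; size 12, align 4
@0: y [4B, align 2] → 4
@4: cooldown [2B, align 1] → 6
@6: vy [1B, align 1] → 7
@7: vx [1B, align 1] → 8
@8: state [1B, align 1] → 9
@9: score [1B, align 1] → 10
@10: hp [12B, align 2] → 22
@22: team [1B, align 1] → 23
+1 pad (align 2)
@24: z [4B, align 2] → 28

1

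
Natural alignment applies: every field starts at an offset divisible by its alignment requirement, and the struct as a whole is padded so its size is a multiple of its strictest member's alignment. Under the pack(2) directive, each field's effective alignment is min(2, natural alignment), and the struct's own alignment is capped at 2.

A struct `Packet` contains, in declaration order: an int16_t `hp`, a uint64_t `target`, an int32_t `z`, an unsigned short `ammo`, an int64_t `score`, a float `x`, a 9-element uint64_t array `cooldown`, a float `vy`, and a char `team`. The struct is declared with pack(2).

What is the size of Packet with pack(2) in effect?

@0: hp [2B, align 2] → 2
@2: target [8B, align 2] → 10
@10: z [4B, align 2] → 14
@14: ammo [2B, align 2] → 16
@16: score [8B, align 2] → 24
@24: x [4B, align 2] → 28
@28: cooldown [72B, align 2] → 100
@100: vy [4B, align 2] → 104
@104: team [1B, align 1] → 105
+1 tail pad (align 2)
size 106, align 2

106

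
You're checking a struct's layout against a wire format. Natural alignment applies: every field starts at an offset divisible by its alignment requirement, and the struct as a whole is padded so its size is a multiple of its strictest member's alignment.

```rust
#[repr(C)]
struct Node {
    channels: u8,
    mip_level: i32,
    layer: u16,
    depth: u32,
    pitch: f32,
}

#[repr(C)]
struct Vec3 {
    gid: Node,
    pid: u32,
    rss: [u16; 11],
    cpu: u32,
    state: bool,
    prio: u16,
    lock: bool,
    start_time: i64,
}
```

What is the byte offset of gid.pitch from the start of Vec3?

16

Node: channels at 0 (size 1, align 1) → ends 1; pad 3 to align 4 for mip_level; mip_level at 4 (size 4, align 4) → ends 8; layer at 8 (size 2, align 2) → ends 10; pad 2 to align 4 for depth; depth at 12 (size 4, align 4) → ends 16; pitch at 16 (size 4, align 4) → ends 20; total 20 bytes, alignment 4
gid at 0 (size 20, align 4) → ends 20
within Node: pitch at 16
0 + 16 = 16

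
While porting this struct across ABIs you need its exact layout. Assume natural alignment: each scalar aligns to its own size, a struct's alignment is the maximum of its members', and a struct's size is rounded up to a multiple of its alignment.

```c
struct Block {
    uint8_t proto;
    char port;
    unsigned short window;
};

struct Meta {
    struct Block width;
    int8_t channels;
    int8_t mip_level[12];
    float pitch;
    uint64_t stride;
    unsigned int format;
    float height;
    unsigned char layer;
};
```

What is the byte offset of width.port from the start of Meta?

1

Block: @0: proto [1B, align 1] → 1; @1: port [1B, align 1] → 2; @2: window [2B, align 2] → 4; size 4, align 2
@0: width [4B, align 2] → 4
within Block: port at 1
0 + 1 = 1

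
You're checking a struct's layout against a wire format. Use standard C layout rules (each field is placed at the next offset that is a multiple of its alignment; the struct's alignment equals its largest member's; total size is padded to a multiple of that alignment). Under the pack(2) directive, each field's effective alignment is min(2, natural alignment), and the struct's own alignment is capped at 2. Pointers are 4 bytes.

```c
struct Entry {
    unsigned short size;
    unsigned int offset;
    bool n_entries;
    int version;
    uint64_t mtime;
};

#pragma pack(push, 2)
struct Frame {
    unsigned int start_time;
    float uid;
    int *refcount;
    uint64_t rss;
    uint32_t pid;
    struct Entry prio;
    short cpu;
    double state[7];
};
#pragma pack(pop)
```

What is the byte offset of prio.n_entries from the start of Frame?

32

Entry: 0..2  size  (2B, 2-aligned); 2..4  -- padding (2B); 4..8  offset  (4B, 4-aligned); 8..9  n_entries  (1B, 1-aligned); 9..12  -- padding (3B); 12..16  version  (4B, 4-aligned); 16..24  mtime  (8B, 8-aligned); sizeof = 24, alignof = 8
0..4  start_time  (4B, 2-aligned)
4..8  uid  (4B, 2-aligned)
8..12  refcount  (4B, 2-aligned)
12..20  rss  (8B, 2-aligned)
20..24  pid  (4B, 2-aligned)
24..48  prio  (24B, 2-aligned)
within Entry: n_entries at 8
24 + 8 = 32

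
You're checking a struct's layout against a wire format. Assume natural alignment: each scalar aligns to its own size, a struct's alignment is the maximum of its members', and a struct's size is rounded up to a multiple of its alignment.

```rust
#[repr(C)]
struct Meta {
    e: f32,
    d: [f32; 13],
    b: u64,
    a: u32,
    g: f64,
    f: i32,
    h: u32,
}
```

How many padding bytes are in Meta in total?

0..4  e  (4B, 4-aligned)
4..56  d  (52B, 4-aligned)
56..64  b  (8B, 8-aligned)
64..68  a  (4B, 4-aligned)
68..72  -- padding (4B)
72..80  g  (8B, 8-aligned)
80..84  f  (4B, 4-aligned)
84..88  h  (4B, 4-aligned)
sizeof = 88, alignof = 8
data bytes 84, size 88 → padding 4

4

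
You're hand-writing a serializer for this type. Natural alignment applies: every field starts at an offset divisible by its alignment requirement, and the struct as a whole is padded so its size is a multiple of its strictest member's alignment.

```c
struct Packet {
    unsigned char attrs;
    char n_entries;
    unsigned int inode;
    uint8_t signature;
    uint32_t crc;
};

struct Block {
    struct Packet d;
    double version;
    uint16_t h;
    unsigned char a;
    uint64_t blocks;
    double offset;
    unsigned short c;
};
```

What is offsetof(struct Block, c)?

Packet: 0..1  attrs  (1B, 1-aligned); 1..2  n_entries  (1B, 1-aligned); 2..4  -- padding (2B); 4..8  inode  (4B, 4-aligned); 8..9  signature  (1B, 1-aligned); 9..12  -- padding (3B); 12..16  crc  (4B, 4-aligned); sizeof = 16, alignof = 4
0..16  d  (16B, 4-aligned)
16..24  version  (8B, 8-aligned)
24..26  h  (2B, 2-aligned)
26..27  a  (1B, 1-aligned)
27..32  -- padding (5B)
32..40  blocks  (8B, 8-aligned)
40..48  offset  (8B, 8-aligned)
48..50  c  (2B, 2-aligned)

48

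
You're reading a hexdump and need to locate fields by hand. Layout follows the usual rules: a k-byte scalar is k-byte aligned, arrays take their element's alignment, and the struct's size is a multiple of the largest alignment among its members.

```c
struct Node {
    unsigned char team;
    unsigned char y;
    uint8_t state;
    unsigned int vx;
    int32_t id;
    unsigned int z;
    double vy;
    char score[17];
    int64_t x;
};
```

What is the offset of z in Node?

12

0..1  team  (1B, 1-aligned)
1..2  y  (1B, 1-aligned)
2..3  state  (1B, 1-aligned)
3..4  -- padding (1B)
4..8  vx  (4B, 4-aligned)
8..12  id  (4B, 4-aligned)
12..16  z  (4B, 4-aligned)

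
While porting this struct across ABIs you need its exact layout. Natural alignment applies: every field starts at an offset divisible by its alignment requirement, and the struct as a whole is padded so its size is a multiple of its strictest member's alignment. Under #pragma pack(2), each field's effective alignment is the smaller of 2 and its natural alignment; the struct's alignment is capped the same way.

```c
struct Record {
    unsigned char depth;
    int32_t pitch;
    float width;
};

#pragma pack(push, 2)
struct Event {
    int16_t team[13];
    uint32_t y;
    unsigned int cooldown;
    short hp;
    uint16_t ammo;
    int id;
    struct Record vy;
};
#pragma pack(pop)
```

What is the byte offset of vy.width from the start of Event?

50

Record: depth at 0 (size 1, align 1) → ends 1; pad 3 to align 4 for pitch; pitch at 4 (size 4, align 4) → ends 8; width at 8 (size 4, align 4) → ends 12; total 12 bytes, alignment 4
team at 0 (size 26, align 2) → ends 26
y at 26 (size 4, align 2) → ends 30
cooldown at 30 (size 4, align 2) → ends 34
hp at 34 (size 2, align 2) → ends 36
ammo at 36 (size 2, align 2) → ends 38
id at 38 (size 4, align 2) → ends 42
vy at 42 (size 12, align 2) → ends 54
within Record: width at 8
42 + 8 = 50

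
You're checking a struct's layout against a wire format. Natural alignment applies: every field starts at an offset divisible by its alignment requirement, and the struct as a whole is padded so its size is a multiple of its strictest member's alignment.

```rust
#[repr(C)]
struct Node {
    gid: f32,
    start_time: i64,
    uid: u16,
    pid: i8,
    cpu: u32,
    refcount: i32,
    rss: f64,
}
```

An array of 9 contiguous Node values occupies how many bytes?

gid at 0 (size 4, align 4) → ends 4
pad 4 to align 8 for start_time
start_time at 8 (size 8, align 8) → ends 16
uid at 16 (size 2, align 2) → ends 18
pid at 18 (size 1, align 1) → ends 19
pad 1 to align 4 for cpu
cpu at 20 (size 4, align 4) → ends 24
refcount at 24 (size 4, align 4) → ends 28
pad 4 to align 8 for rss
rss at 32 (size 8, align 8) → ends 40
total 40 bytes, alignment 8
array of 9: 9 × 40 = 360

360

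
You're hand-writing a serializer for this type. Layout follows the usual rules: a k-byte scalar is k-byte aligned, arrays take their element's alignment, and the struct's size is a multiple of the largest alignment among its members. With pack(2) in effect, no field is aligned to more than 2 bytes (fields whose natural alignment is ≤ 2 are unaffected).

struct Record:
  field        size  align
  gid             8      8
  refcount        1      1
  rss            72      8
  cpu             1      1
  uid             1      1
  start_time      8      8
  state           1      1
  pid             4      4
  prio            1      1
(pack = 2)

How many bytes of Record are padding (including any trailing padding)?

3

@0: gid [8B, align 2] → 8
@8: refcount [1B, align 1] → 9
+1 pad (align 2)
@10: rss [72B, align 2] → 82
@82: cpu [1B, align 1] → 83
@83: uid [1B, align 1] → 84
@84: start_time [8B, align 2] → 92
@92: state [1B, align 1] → 93
+1 pad (align 2)
@94: pid [4B, align 2] → 98
@98: prio [1B, align 1] → 99
+1 tail pad (align 2)
size 100, align 2
data bytes 97, size 100 → padding 3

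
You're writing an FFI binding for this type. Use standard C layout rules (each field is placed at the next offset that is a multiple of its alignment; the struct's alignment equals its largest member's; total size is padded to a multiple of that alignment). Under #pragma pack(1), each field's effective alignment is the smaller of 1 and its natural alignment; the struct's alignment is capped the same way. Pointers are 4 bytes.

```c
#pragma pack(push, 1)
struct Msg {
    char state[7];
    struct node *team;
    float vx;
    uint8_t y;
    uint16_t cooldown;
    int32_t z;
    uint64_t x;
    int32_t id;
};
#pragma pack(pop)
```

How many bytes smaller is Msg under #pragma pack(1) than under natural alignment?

natural layout:
  0..7  state  (7B, 1-aligned)
  7..8  -- padding (1B)
  8..12  team  (4B, 4-aligned)
  12..16  vx  (4B, 4-aligned)
  16..17  y  (1B, 1-aligned)
  17..18  -- padding (1B)
  18..20  cooldown  (2B, 2-aligned)
  20..24  z  (4B, 4-aligned)
  24..32  x  (8B, 8-aligned)
  32..36  id  (4B, 4-aligned)
  36..40  -- tail padding (4B)
  sizeof = 40, alignof = 8
packed(1) layout:
  0..7  state  (7B, 1-aligned)
  7..11  team  (4B, 1-aligned)
  11..15  vx  (4B, 1-aligned)
  15..16  y  (1B, 1-aligned)
  16..18  cooldown  (2B, 1-aligned)
  18..22  z  (4B, 1-aligned)
  22..30  x  (8B, 1-aligned)
  30..34  id  (4B, 1-aligned)
  sizeof = 34, alignof = 1
40 − 34 = 6

6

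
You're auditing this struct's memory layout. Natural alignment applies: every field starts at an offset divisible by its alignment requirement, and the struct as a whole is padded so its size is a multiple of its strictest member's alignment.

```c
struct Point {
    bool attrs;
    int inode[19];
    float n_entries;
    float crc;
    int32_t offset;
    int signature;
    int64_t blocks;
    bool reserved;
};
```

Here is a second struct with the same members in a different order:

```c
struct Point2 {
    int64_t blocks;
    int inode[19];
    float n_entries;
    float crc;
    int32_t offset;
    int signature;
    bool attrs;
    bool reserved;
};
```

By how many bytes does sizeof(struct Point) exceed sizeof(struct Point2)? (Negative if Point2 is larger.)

@0: attrs [1B, align 1] → 1
+3 pad (align 4)
@4: inode [76B, align 4] → 80
@80: n_entries [4B, align 4] → 84
@84: crc [4B, align 4] → 88
@88: offset [4B, align 4] → 92
@92: signature [4B, align 4] → 96
@96: blocks [8B, align 8] → 104
@104: reserved [1B, align 1] → 105
+7 tail pad (align 8)
size 112, align 8
— Point2 —
@0: blocks [8B, align 8] → 8
@8: inode [76B, align 4] → 84
@84: n_entries [4B, align 4] → 88
@88: crc [4B, align 4] → 92
@92: offset [4B, align 4] → 96
@96: signature [4B, align 4] → 100
@100: attrs [1B, align 1] → 101
@101: reserved [1B, align 1] → 102
+2 tail pad (align 8)
size 104, align 8
112 − 104 = 8

8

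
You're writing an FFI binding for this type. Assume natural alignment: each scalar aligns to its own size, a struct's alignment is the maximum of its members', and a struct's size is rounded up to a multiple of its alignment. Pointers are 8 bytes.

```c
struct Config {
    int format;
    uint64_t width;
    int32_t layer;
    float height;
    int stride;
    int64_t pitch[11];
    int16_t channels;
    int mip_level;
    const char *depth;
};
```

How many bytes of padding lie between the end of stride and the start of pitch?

0..4  format  (4B, 4-aligned)
4..8  -- padding (4B)
8..16  width  (8B, 8-aligned)
16..20  layer  (4B, 4-aligned)
20..24  height  (4B, 4-aligned)
24..28  stride  (4B, 4-aligned)
28..32  -- padding (4B)
32..120  pitch  (88B, 8-aligned)

4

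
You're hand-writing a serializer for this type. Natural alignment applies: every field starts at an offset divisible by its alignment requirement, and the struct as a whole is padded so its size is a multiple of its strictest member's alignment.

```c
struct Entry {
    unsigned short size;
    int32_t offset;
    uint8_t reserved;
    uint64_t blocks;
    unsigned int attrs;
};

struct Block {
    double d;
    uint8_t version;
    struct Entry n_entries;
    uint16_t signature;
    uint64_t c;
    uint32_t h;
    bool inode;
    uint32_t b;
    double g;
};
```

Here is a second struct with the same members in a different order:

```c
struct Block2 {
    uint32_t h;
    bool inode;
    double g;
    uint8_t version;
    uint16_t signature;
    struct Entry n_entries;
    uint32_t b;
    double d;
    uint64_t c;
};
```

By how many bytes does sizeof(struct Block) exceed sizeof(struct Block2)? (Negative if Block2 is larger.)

Entry: @0: size [2B, align 2] → 2; +2 pad (align 4); @4: offset [4B, align 4] → 8; @8: reserved [1B, align 1] → 9; +7 pad (align 8); @16: blocks [8B, align 8] → 24; @24: attrs [4B, align 4] → 28; +4 tail pad (align 8); size 32, align 8
@0: d [8B, align 8] → 8
@8: version [1B, align 1] → 9
+7 pad (align 8)
@16: n_entries [32B, align 8] → 48
@48: signature [2B, align 2] → 50
+6 pad (align 8)
@56: c [8B, align 8] → 64
@64: h [4B, align 4] → 68
@68: inode [1B, align 1] → 69
+3 pad (align 4)
@72: b [4B, align 4] → 76
+4 pad (align 8)
@80: g [8B, align 8] → 88
size 88, align 8
— Block2 —
@0: h [4B, align 4] → 4
@4: inode [1B, align 1] → 5
+3 pad (align 8)
@8: g [8B, align 8] → 16
@16: version [1B, align 1] → 17
+1 pad (align 2)
@18: signature [2B, align 2] → 20
+4 pad (align 8)
@24: n_entries [32B, align 8] → 56
@56: b [4B, align 4] → 60
+4 pad (align 8)
@64: d [8B, align 8] → 72
@72: c [8B, align 8] → 80
size 80, align 8
88 − 80 = 8

8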